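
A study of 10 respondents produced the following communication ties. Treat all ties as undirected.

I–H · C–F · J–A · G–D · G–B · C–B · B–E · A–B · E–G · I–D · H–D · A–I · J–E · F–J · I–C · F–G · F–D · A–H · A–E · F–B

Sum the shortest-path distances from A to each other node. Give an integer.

13

Distances from A: B:1, C:2, D:2, E:1, F:2, G:2, H:1, I:1, J:1.
Sum = 1 + 2 + 2 + 1 + 2 + 2 + 1 + 1 + 1 = 13.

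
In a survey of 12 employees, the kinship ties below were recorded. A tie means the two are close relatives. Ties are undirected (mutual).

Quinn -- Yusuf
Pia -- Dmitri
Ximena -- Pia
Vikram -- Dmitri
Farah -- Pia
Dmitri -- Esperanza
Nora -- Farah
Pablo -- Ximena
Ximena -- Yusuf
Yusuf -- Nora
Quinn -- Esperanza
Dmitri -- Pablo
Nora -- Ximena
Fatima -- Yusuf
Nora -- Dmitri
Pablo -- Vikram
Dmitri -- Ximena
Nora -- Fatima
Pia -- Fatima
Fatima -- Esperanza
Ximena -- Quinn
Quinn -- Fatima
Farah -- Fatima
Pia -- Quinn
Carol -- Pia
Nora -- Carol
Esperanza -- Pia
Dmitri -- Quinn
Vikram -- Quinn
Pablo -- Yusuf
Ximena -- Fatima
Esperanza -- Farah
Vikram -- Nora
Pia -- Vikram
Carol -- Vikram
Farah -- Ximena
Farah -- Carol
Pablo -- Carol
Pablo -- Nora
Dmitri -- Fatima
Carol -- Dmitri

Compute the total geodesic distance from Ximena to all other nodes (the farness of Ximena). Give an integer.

14

Distances from Ximena: Carol:2, Dmitri:1, Esperanza:2, Farah:1, Fatima:1, Nora:1, Pablo:1, Pia:1, Quinn:1, Vikram:2, Yusuf:1.
Sum = 2 + 1 + 2 + 1 + 1 + 1 + 1 + 1 + 1 + 2 + 1 = 14.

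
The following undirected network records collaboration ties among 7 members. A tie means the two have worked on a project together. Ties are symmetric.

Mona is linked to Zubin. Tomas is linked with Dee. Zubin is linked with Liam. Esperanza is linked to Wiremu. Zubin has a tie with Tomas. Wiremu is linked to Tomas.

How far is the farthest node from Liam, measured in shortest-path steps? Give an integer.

4

Distances from Liam: Dee:3, Esperanza:4, Mona:2, Tomas:2, Wiremu:3, Zubin:1.
The largest is 4 (to Esperanza), so the eccentricity of Liam is 4.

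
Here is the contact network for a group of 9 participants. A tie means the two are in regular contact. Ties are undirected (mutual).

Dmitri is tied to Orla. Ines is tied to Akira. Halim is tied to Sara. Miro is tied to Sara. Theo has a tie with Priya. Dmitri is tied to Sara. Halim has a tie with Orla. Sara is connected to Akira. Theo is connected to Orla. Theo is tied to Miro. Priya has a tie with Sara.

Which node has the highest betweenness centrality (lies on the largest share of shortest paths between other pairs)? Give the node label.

Unnormalized betweenness of each node: Akira:7, Dmitri:3/2, Halim:3/2, Ines:0, Miro:3/2, Orla:5/2, Priya:3/2, Sara:17, Theo:5/2.
Sara has the largest value, 17, making it the main broker — the node through which the most shortest paths run.

Sara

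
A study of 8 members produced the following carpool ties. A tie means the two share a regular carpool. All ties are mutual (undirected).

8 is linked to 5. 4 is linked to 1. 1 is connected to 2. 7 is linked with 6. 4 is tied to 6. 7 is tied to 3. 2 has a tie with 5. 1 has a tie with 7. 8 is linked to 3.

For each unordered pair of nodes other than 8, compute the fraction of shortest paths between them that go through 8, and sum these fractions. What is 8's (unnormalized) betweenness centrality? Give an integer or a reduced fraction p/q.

7/3

Pairs whose geodesics pass through 8 — 2–3: 1/2; 6–5: 1/3; 7–5: 1/2; 3–5: 1.
All other pairs contribute 0.
Summing the contributions gives betweenness(8) = 7/3.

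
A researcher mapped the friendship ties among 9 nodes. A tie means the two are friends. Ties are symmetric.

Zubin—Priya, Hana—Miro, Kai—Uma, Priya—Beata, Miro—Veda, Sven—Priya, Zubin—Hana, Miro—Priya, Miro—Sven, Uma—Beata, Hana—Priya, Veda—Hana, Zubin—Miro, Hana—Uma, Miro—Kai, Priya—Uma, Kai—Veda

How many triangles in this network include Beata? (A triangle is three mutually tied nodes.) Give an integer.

1

Beata's neighbors: Priya and Uma.
Neighbor pairs that are themselves tied: Beata–Priya–Uma. Each forms one triangle with Beata, for 1 in total.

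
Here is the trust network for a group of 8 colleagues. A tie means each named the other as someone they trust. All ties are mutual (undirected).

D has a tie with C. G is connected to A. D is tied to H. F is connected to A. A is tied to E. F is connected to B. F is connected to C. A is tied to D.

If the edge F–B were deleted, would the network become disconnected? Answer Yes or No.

Yes

Without the F–B edge there is no alternate route between F and B, so the network disconnects. It is a bridge.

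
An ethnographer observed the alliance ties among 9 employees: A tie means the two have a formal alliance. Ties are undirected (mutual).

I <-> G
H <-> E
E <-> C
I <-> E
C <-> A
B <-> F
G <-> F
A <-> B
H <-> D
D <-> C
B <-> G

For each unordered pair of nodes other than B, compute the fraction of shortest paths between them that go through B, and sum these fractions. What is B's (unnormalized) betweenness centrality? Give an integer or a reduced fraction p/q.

16/3

Pairs whose geodesics pass through B — C–G: 1/2; C–F: 1; D–G: 1/3; D–F: 1; I–A: 1/2; G–A: 1; F–A: 1.
All other pairs contribute 0.
Summing the contributions gives betweenness(B) = 16/3.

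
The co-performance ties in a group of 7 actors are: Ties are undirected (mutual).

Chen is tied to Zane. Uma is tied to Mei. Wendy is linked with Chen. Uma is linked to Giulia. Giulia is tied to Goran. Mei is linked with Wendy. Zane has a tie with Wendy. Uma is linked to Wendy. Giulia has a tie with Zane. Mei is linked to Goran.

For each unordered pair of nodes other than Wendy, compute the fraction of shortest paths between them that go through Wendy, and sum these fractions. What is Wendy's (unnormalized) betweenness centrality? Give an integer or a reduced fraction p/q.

Pairs whose geodesics pass through Wendy — Goran–Chen: 1/2; Uma–Chen: 1; Uma–Zane: 1/2; Chen–Mei: 1; Zane–Mei: 1.
All other pairs contribute 0.
Summing the contributions gives betweenness(Wendy) = 4.

4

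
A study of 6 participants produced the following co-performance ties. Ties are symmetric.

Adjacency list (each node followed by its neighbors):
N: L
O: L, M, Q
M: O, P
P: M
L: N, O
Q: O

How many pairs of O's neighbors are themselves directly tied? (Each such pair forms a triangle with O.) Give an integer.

O's neighbors are L, M, and Q, but none of them are tied to each other, so no triangle contains O.

0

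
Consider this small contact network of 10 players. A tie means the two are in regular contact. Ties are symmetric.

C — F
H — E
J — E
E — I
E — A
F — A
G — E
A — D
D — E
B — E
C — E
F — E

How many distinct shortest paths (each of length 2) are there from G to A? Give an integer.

1

The shortest distance is 2, and the only length-2 path is G–E–A. So there is exactly 1 shortest path.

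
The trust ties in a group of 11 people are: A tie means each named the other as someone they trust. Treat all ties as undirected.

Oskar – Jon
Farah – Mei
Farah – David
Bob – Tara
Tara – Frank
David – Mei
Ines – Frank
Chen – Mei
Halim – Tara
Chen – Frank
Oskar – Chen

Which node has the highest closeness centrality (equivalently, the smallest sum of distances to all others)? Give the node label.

Farness (sum of distances to all others) for each node — Bob:34, Chen:19, David:32, Farah:32, Frank:20, Halim:34, Ines:29, Jon:35, Mei:24, Oskar:26, Tara:25.
The smallest farness is 19, for Chen, so Chen has the highest closeness.

Chen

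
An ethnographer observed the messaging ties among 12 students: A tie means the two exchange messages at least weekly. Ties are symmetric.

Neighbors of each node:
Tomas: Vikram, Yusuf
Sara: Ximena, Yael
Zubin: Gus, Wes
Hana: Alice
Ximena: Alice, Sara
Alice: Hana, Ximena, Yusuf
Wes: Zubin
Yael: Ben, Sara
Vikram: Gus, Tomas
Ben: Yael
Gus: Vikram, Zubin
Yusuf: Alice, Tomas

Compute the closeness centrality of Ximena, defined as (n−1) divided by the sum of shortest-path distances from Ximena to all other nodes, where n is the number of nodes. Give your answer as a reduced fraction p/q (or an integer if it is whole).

Distances from Ximena: Alice:1, Ben:3, Gus:5, Hana:2, Sara:1, Tomas:3, Vikram:4, Wes:7, Yael:2, Yusuf:2, Zubin:6. Sum = 36.
n = 12, so closeness = 11/36.

11/36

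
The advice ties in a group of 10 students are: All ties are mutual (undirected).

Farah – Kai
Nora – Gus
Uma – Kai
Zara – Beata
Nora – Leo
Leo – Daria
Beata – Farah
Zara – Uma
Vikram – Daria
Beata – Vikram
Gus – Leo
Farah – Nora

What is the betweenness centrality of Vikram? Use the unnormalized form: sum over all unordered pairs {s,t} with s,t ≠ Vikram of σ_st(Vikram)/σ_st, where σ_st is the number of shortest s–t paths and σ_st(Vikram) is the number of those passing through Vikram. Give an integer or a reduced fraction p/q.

5

Pairs whose geodesics pass through Vikram — Beata–Leo: 1/2; Beata–Daria: 1; Zara–Leo: 1/2; Zara–Daria: 1; Uma–Daria: 1; Kai–Daria: 1/2; Farah–Daria: 1/2.
All other pairs contribute 0.
Summing the contributions gives betweenness(Vikram) = 5.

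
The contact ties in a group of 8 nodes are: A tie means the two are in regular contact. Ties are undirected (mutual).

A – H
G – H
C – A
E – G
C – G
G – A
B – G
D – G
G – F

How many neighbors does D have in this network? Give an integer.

1

D is directly tied to G. That is 1 neighbor, so the degree of D is 1.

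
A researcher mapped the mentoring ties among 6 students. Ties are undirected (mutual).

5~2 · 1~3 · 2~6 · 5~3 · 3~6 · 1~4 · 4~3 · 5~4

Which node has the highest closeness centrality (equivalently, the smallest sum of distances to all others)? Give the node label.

Farness (sum of distances to all others) for each node — 1:9, 2:9, 3:6, 4:7, 5:7, 6:8.
The smallest farness is 6, for 3, so 3 has the highest closeness.

3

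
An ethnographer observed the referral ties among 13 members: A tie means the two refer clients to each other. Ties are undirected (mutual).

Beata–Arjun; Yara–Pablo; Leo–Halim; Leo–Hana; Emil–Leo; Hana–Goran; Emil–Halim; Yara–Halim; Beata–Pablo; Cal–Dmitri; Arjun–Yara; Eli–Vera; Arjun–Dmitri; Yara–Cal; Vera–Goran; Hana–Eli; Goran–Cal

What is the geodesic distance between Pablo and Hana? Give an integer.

4

One shortest route is Pablo – Yara – Halim – Leo – Hana, which uses 4 edges, and at distance 3 from Pablo we only reach {Dmitri, Emil, Goran, Leo}, which does not include Hana. So d(Pablo,Hana) = 4.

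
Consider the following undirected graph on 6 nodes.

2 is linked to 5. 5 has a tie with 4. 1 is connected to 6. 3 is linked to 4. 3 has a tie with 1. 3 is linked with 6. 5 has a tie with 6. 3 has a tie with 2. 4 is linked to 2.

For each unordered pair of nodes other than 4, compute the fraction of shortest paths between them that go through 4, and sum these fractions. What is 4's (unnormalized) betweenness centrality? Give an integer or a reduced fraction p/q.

Pairs whose geodesics pass through 4 — 5–3: 1/3.
All other pairs contribute 0.
Summing the contributions gives betweenness(4) = 1/3.

1/3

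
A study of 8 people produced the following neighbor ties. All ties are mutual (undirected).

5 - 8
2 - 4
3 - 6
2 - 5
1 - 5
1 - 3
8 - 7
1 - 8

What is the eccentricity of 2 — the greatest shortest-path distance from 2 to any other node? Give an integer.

4

Distances from 2: 1:2, 3:3, 4:1, 5:1, 6:4, 7:3, 8:2.
The largest is 4 (to 6), so the eccentricity of 2 is 4.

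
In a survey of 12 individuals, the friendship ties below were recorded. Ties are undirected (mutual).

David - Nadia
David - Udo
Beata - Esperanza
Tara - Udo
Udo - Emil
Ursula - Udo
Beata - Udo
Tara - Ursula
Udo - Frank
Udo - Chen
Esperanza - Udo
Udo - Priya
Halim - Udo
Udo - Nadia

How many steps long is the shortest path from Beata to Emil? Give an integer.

2

One shortest route is Beata – Udo – Emil, which uses 2 edges, and Beata and Emil are not directly tied, so nothing shorter exists. So d(Beata,Emil) = 2.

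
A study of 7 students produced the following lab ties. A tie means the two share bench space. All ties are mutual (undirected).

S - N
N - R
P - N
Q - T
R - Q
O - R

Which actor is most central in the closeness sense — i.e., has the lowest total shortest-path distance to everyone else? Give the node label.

Farness (sum of distances to all others) for each node — N:10, O:14, P:15, Q:12, R:9, S:15, T:17.
The smallest farness is 9, for R, so R has the highest closeness.

R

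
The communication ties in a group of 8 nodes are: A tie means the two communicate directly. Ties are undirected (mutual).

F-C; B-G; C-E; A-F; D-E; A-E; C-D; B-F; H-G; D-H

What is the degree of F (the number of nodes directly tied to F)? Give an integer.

3

F is directly tied to A, B, and C. That is 3 neighbors, so the degree of F is 3.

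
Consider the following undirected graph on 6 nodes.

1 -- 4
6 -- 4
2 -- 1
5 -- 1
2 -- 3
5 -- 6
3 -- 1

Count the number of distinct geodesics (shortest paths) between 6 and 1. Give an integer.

2

The shortest distance is 2. The length-2 paths are: 6–4–1; 6–5–1.
That gives 2 distinct shortest paths.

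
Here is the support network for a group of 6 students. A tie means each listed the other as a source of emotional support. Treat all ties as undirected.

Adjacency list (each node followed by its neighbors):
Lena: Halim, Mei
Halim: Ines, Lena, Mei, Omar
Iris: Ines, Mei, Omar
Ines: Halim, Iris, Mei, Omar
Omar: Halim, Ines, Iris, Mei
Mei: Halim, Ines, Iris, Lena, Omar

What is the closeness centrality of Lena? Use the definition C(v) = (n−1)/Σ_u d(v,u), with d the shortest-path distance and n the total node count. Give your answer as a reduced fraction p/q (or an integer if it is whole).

5/8

Distances from Lena: Halim:1, Ines:2, Iris:2, Mei:1, Omar:2. Sum = 8.
n = 6, so closeness = 5/8.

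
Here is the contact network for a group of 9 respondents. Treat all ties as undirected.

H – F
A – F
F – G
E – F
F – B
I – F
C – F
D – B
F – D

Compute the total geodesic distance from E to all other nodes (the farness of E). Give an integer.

Distances from E: A:2, B:2, C:2, D:2, F:1, G:2, H:2, I:2.
Sum = 2 + 2 + 2 + 2 + 1 + 2 + 2 + 2 = 15.

15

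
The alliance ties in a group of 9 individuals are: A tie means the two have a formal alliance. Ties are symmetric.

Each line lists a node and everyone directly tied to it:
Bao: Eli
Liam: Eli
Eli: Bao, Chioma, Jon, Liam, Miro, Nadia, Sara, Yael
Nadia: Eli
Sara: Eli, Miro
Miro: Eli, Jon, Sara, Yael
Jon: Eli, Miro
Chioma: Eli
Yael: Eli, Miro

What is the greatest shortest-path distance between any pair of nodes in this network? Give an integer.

Eccentricity of each node (its greatest distance to any other): Bao:2, Chioma:2, Eli:1, Jon:2, Liam:2, Miro:2, Nadia:2, Sara:2, Yael:2.
The maximum eccentricity is 2, realized for instance by the pair Sara–Yael via Sara – Eli – Yael. So the diameter is 2.

2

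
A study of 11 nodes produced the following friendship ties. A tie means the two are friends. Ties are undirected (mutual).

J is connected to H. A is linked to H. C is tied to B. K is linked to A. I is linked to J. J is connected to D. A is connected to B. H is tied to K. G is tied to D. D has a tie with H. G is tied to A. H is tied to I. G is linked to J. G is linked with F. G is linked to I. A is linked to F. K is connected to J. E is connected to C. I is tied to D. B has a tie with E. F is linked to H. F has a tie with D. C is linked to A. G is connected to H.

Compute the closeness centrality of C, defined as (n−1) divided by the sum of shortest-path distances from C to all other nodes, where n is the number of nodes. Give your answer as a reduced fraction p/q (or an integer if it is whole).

1/2

Distances from C: A:1, B:1, D:3, E:1, F:2, G:2, H:2, I:3, J:3, K:2. Sum = 20.
n = 11, so closeness = 10/20 = 1/2.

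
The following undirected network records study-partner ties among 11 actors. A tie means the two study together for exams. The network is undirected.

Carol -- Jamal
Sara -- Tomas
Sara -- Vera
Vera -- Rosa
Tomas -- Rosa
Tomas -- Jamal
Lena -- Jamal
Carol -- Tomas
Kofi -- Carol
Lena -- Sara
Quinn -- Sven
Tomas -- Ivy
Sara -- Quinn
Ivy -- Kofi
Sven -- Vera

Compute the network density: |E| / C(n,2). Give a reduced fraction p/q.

3/11

There are 15 edges and 11 nodes, so the maximum possible is C(11,2) = 55.
Density = 15/55 = 3/11.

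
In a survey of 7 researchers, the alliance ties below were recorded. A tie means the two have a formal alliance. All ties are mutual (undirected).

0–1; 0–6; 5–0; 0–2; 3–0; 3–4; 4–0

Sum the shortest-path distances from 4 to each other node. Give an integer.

Distances from 4: 0:1, 1:2, 2:2, 3:1, 5:2, 6:2.
Sum = 1 + 2 + 2 + 1 + 2 + 2 = 10.

10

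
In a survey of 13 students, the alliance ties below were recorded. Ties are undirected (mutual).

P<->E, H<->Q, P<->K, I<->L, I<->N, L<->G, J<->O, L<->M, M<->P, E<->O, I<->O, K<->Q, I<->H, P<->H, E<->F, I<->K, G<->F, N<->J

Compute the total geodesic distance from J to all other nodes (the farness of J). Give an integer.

33

Distances from J: E:2, F:3, G:4, H:3, I:2, K:3, L:3, M:4, N:1, O:1, P:3, Q:4.
Sum = 2 + 3 + 4 + 3 + 2 + 3 + 3 + 4 + 1 + 1 + 3 + 4 = 33.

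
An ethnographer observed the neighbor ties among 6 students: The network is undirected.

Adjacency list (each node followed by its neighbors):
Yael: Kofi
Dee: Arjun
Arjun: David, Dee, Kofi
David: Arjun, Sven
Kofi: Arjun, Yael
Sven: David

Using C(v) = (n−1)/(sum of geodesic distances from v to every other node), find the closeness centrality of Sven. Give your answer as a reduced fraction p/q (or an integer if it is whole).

Distances from Sven: Arjun:2, David:1, Dee:3, Kofi:3, Yael:4. Sum = 13.
n = 6, so closeness = 5/13.

5/13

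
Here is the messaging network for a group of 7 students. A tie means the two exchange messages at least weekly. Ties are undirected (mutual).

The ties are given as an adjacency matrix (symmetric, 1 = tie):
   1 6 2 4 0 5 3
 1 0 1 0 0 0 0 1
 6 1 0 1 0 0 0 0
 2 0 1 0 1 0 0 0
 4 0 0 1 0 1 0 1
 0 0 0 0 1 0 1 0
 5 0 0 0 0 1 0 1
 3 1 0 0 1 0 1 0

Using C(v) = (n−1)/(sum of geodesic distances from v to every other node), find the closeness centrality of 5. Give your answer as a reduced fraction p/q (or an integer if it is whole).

Distances from 5: 0:1, 1:2, 2:3, 3:1, 4:2, 6:3. Sum = 12.
n = 7, so closeness = 6/12 = 1/2.

1/2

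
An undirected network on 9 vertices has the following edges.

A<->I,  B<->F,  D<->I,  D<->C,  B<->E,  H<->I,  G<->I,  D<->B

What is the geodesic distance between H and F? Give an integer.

4

One shortest route is H – I – D – B – F, which uses 4 edges, and at distance 3 from H we only reach {B, C}, which does not include F. So d(H,F) = 4.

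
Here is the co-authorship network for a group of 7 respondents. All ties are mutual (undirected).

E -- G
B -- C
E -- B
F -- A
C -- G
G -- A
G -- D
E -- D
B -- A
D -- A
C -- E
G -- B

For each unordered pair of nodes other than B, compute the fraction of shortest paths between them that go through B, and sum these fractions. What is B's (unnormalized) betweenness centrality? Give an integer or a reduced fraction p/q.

5/3

Pairs whose geodesics pass through B — C–F: 1/2; C–A: 1/2; F–E: 1/3; E–A: 1/3.
All other pairs contribute 0.
Summing the contributions gives betweenness(B) = 5/3.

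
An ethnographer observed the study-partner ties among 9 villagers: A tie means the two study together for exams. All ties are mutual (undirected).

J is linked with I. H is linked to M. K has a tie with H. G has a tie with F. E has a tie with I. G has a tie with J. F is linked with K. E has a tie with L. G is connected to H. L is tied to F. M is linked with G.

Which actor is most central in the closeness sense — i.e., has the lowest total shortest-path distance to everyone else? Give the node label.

G

Farness (sum of distances to all others) for each node — E:20, F:14, G:13, H:17, I:19, J:16, K:18, L:17, M:18.
The smallest farness is 13, for G, so G has the highest closeness.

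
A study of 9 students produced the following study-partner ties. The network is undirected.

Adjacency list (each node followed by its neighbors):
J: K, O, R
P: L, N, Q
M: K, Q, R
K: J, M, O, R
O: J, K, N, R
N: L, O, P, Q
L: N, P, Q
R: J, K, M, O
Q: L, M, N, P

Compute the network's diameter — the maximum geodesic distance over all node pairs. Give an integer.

3

Eccentricity of each node (its greatest distance to any other): J:3, K:3, L:3, M:2, N:2, O:2, P:3, Q:3, R:3.
The maximum eccentricity is 3, realized for instance by the pair Q–J via Q – N – O – J. So the diameter is 3.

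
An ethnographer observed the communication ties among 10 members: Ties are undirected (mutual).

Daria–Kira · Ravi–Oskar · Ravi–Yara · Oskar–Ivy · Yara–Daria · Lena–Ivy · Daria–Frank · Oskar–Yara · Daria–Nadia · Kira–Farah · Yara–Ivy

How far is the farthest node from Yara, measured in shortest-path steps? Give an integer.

3

Distances from Yara: Daria:1, Farah:3, Frank:2, Ivy:1, Kira:2, Lena:2, Nadia:2, Oskar:1, Ravi:1.
The largest is 3 (to Farah), so the eccentricity of Yara is 3.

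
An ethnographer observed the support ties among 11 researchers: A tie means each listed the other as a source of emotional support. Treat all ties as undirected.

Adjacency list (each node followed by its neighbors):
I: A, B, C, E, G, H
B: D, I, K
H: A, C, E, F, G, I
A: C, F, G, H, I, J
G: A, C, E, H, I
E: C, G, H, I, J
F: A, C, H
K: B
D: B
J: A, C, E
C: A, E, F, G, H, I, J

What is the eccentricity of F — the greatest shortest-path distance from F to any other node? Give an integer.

Distances from F: A:1, B:3, C:1, D:4, E:2, G:2, H:1, I:2, J:2, K:4.
The largest is 4 (to K and D), so the eccentricity of F is 4.

4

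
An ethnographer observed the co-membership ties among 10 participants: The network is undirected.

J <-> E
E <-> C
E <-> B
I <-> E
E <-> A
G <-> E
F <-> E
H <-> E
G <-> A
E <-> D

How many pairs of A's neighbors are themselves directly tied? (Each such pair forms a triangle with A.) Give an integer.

1

A's neighbors: E and G.
Neighbor pairs that are themselves tied: A–E–G. Each forms one triangle with A, for 1 in total.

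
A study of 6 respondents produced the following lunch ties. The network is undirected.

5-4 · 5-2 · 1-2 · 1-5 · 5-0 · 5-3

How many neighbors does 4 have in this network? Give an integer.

4 is directly tied to 5. That is 1 neighbor, so the degree of 4 is 1.

1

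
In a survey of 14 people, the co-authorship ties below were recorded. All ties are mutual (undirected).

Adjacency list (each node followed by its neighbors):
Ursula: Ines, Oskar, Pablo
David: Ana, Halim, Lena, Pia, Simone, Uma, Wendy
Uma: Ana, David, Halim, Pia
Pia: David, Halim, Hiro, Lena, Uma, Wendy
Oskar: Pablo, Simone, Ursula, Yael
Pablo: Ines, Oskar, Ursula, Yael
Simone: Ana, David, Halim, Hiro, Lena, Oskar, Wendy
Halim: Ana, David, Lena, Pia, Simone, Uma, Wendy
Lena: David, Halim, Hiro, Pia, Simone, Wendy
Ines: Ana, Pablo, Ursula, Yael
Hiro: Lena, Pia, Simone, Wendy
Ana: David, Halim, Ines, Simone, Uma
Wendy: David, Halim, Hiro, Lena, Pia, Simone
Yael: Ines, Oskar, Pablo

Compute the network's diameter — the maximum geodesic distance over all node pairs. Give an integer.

4

Eccentricity of each node (its greatest distance to any other): Ana:2, David:3, Halim:3, Hiro:3, Ines:3, Lena:3, Oskar:3, Pablo:4, Pia:4, Simone:2, Uma:3, Ursula:4, Wendy:3, Yael:4.
The maximum eccentricity is 4, realized for instance by the pair Pia–Yael via Pia – Halim – Ana – Ines – Yael. So the diameter is 4.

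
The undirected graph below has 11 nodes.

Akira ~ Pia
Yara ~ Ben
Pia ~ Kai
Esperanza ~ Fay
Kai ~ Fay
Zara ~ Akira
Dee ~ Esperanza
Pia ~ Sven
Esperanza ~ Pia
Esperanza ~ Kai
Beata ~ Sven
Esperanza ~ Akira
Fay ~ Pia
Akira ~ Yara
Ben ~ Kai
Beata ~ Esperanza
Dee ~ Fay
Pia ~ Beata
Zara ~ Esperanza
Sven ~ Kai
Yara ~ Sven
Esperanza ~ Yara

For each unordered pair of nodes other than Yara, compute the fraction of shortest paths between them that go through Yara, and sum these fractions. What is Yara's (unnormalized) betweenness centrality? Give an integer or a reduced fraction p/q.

Pairs whose geodesics pass through Yara — Zara–Sven: 2/6; Zara–Ben: 2/3; Esperanza–Sven: 1/4; Esperanza–Ben: 1/2; Sven–Ben: 1/2; Sven–Dee: 1/6; Sven–Akira: 1/2; Ben–Dee: 1/3; Ben–Akira: 1; Ben–Beata: 2/5.
All other pairs contribute 0.
Summing the contributions gives betweenness(Yara) = 93/20.

93/20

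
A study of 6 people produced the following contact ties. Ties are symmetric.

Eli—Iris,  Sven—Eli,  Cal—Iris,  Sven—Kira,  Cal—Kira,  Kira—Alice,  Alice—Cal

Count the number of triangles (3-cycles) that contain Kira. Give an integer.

Kira's neighbors: Alice, Cal, and Sven.
Neighbor pairs that are themselves tied: Kira–Alice–Cal. Each forms one triangle with Kira, for 1 in total.

1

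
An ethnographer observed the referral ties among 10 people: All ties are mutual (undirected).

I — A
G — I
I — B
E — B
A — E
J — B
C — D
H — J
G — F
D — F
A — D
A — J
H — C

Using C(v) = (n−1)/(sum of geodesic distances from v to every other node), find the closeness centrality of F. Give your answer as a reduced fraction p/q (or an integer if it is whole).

9/20

Distances from F: A:2, B:3, C:2, D:1, E:3, G:1, H:3, I:2, J:3. Sum = 20.
n = 10, so closeness = 9/20.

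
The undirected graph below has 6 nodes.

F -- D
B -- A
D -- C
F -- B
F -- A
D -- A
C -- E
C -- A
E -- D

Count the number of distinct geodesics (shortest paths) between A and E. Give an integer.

2

The shortest distance is 2. The length-2 paths are: A–C–E; A–D–E.
That gives 2 distinct shortest paths.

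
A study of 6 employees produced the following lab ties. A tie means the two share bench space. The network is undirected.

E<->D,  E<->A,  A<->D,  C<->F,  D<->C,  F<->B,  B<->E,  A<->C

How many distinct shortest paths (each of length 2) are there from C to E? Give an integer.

2

The shortest distance is 2. The length-2 paths are: C–D–E; C–A–E.
That gives 2 distinct shortest paths.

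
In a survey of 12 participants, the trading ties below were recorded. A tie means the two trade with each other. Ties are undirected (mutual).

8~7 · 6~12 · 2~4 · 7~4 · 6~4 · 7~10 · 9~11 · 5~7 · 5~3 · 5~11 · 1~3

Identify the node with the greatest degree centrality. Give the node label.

Degrees — 1:1, 2:1, 3:2, 4:3, 5:3, 6:2, 7:4, 8:1, 9:1, 10:1, 11:2, 12:1.
The maximum is 4, attained only by 7.

7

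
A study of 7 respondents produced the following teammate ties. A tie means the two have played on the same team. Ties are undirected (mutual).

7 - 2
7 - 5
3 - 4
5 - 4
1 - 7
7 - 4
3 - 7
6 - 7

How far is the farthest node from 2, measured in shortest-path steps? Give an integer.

Distances from 2: 1:2, 3:2, 4:2, 5:2, 6:2, 7:1.
The largest is 2 (to 4, 1, 3, 5, and 6), so the eccentricity of 2 is 2.

2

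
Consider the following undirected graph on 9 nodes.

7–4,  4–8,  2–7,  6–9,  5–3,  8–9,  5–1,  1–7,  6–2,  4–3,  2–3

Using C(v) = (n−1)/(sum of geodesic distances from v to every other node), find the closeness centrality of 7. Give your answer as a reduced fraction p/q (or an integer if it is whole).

Distances from 7: 1:1, 2:1, 3:2, 4:1, 5:2, 6:2, 8:2, 9:3. Sum = 14.
n = 9, so closeness = 8/14 = 4/7.

4/7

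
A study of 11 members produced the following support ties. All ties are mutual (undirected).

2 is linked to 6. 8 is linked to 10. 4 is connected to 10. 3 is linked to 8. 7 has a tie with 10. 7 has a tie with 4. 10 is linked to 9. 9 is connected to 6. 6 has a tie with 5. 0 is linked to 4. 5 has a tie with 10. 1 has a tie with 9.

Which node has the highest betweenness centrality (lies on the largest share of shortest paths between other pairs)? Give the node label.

Unnormalized betweenness of each node: 0:0, 1:0, 2:0, 3:0, 4:9, 5:6, 6:10, 7:0, 8:9, 9:15, 10:32.
10 has the largest value, 32, making it the main broker — the node through which the most shortest paths run.

10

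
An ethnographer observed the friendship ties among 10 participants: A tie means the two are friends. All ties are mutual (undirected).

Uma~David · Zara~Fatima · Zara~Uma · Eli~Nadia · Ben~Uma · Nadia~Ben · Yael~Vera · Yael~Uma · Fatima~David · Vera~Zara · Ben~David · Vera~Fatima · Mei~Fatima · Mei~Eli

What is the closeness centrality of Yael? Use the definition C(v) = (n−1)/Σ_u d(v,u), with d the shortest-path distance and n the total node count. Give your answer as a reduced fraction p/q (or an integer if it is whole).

Distances from Yael: Ben:2, David:2, Eli:4, Fatima:2, Mei:3, Nadia:3, Uma:1, Vera:1, Zara:2. Sum = 20.
n = 10, so closeness = 9/20.

9/20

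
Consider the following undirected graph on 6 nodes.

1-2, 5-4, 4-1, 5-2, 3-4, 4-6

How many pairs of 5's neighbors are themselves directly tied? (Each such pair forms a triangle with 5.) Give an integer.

5's neighbors are 2 and 4, but none of them are tied to each other, so no triangle contains 5.

0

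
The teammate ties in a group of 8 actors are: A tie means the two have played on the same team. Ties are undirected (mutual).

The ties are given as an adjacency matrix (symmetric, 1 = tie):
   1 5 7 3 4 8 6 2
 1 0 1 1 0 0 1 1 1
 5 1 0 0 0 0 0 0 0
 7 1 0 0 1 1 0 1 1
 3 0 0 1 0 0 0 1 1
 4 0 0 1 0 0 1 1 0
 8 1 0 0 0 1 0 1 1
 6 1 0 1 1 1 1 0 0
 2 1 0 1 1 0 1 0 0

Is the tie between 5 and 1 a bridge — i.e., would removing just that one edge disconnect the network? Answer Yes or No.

Without the 5–1 edge there is no alternate route between 5 and 1, so the network disconnects. It is a bridge.

Yes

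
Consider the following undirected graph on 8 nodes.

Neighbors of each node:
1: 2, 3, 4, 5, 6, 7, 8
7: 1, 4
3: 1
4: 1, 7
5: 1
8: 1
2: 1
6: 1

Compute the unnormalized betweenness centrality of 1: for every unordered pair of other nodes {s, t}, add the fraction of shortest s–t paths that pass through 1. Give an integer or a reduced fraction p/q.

Pairs whose geodesics pass through 1 — 6–5: 1; 6–7: 1; 6–4: 1; 6–2: 1; 6–8: 1; 6–3: 1; 5–7: 1; 5–4: 1; 5–2: 1; 5–8: 1; 5–3: 1; 7–2: 1; 7–8: 1; 7–3: 1 … (+6 more pairs).
All other pairs contribute 0.
Summing the contributions gives betweenness(1) = 20.

20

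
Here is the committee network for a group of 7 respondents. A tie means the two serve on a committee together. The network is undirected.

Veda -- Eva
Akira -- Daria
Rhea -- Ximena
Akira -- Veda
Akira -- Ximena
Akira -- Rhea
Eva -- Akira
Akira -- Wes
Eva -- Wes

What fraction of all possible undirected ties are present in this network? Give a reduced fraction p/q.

There are 9 edges and 7 nodes, so the maximum possible is C(7,2) = 21.
Density = 9/21 = 3/7.

3/7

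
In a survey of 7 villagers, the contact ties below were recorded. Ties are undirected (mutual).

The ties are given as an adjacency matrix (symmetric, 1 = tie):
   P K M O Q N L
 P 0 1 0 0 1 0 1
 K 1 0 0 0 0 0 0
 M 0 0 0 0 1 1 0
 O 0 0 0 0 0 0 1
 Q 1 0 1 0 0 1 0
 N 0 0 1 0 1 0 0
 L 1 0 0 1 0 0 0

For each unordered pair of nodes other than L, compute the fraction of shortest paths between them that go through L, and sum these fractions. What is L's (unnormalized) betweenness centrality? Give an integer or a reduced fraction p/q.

Pairs whose geodesics pass through L — P–O: 1; K–O: 1; M–O: 1; O–Q: 1; O–N: 1.
All other pairs contribute 0.
Summing the contributions gives betweenness(L) = 5.

5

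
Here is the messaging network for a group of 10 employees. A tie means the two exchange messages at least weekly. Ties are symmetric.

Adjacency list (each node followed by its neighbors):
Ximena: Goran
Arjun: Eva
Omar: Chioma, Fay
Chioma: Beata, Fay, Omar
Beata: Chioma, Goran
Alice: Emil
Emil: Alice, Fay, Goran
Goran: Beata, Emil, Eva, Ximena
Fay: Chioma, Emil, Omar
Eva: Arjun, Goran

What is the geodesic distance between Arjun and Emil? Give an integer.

One shortest route is Arjun – Eva – Goran – Emil, which uses 3 edges, and at distance 2 from Arjun we only reach {Goran}, which does not include Emil. So d(Arjun,Emil) = 3.

3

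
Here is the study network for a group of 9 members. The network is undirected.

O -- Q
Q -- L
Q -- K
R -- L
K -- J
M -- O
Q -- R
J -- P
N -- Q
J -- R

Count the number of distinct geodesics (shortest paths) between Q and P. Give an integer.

The shortest distance is 3. The length-3 paths are: Q–R–J–P; Q–K–J–P.
That gives 2 distinct shortest paths.

2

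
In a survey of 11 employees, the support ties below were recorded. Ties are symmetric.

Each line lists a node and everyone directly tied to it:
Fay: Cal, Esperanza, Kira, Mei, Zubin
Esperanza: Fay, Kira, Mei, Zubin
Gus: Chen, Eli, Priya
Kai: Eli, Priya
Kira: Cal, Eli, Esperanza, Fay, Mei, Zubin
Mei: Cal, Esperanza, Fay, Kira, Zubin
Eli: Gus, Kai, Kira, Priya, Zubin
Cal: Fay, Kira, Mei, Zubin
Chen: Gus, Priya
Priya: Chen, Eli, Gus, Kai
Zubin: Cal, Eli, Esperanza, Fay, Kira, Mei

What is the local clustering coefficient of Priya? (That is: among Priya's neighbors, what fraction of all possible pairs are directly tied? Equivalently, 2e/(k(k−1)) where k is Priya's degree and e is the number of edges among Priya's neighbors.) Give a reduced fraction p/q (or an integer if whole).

Priya's neighbors: Chen, Eli, Gus, and Kai (k = 4).
Possible neighbor pairs: C(4,2) = 6. Edges among them: Chen–Gus, Eli–Gus, Eli–Kai → e = 3.
Clustering(Priya) = 3/6 = 1/2.

1/2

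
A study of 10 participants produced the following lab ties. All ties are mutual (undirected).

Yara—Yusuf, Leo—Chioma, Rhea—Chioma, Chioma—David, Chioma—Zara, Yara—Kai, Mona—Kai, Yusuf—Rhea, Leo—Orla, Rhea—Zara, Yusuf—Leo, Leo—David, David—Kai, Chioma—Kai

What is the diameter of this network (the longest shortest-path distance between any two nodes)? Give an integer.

4

Eccentricity of each node (its greatest distance to any other): Chioma:2, David:2, Kai:3, Leo:3, Mona:4, Orla:4, Rhea:3, Yara:3, Yusuf:3, Zara:3.
The maximum eccentricity is 4, realized for instance by the pair Mona–Orla via Mona – Kai – David – Leo – Orla. So the diameter is 4.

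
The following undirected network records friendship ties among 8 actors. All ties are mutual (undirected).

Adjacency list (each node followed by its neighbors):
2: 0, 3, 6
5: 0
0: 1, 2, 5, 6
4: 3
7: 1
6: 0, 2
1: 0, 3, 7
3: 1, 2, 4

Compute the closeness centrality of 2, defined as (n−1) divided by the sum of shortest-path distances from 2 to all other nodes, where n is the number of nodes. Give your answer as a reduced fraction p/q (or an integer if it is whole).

7/12

Distances from 2: 0:1, 1:2, 3:1, 4:2, 5:2, 6:1, 7:3. Sum = 12.
n = 8, so closeness = 7/12.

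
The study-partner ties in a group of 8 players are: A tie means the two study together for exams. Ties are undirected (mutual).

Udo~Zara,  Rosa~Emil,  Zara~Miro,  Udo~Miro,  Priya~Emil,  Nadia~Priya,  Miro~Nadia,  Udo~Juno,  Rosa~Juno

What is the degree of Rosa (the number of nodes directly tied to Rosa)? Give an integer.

Rosa is directly tied to Emil and Juno. That is 2 neighbors, so the degree of Rosa is 2.

2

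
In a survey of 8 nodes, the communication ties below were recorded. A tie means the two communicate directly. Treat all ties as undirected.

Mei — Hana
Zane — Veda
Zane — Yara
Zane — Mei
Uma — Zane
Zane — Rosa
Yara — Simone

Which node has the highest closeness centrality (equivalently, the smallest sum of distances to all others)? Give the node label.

Zane

Farness (sum of distances to all others) for each node — Hana:19, Mei:13, Rosa:15, Simone:19, Uma:15, Veda:15, Yara:13, Zane:9.
The smallest farness is 9, for Zane, so Zane has the highest closeness.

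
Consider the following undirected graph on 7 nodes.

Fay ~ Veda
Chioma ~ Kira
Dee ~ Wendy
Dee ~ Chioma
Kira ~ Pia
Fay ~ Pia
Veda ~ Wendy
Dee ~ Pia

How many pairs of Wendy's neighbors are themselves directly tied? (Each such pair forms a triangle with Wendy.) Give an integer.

Wendy's neighbors are Dee and Veda, but none of them are tied to each other, so no triangle contains Wendy.

0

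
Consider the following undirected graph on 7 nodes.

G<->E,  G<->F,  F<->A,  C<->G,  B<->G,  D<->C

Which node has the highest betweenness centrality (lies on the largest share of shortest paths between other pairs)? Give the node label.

Unnormalized betweenness of each node: A:0, B:0, C:5, D:0, E:0, F:5, G:13.
G has the largest value, 13, making it the main broker — the node through which the most shortest paths run.

G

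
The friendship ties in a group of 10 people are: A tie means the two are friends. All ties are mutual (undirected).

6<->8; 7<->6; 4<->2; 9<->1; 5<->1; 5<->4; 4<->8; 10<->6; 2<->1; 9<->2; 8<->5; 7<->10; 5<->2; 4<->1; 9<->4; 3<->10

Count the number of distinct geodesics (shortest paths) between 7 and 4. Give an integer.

The shortest distance is 3, and the only length-3 path is 7–6–8–4. So there is exactly 1 shortest path.

1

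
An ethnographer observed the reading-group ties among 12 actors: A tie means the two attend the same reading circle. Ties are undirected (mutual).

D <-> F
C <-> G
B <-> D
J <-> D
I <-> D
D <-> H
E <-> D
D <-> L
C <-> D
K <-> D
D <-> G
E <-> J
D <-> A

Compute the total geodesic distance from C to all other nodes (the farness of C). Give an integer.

Distances from C: A:2, B:2, D:1, E:2, F:2, G:1, H:2, I:2, J:2, K:2, L:2.
Sum = 2 + 2 + 1 + 2 + 2 + 1 + 2 + 2 + 2 + 2 + 2 = 20.

20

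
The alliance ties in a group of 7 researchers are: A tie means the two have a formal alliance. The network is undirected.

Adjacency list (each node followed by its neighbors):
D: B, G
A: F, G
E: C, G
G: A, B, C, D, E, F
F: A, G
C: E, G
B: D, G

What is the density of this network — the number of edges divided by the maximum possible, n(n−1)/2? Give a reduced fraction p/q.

There are 9 edges and 7 nodes, so the maximum possible is C(7,2) = 21.
Density = 9/21 = 3/7.

3/7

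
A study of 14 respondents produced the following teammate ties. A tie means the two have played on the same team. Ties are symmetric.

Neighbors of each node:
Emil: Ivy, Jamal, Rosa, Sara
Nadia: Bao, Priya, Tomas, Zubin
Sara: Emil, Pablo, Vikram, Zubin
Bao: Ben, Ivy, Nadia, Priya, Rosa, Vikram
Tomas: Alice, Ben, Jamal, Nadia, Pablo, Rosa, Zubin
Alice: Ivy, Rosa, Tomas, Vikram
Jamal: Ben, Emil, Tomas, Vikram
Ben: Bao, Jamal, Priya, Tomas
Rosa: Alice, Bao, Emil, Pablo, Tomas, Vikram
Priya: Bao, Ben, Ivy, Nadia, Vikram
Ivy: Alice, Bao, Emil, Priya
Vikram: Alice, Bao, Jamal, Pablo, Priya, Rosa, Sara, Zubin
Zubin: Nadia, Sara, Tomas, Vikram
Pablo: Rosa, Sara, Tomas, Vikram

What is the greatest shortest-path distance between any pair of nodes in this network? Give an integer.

3

Eccentricity of each node (its greatest distance to any other): Alice:2, Bao:2, Ben:3, Emil:3, Ivy:3, Jamal:2, Nadia:3, Pablo:3, Priya:2, Rosa:2, Sara:3, Tomas:2, Vikram:2, Zubin:3.
The maximum eccentricity is 3, realized for instance by the pair Zubin–Ivy via Zubin – Sara – Emil – Ivy. So the diameter is 3.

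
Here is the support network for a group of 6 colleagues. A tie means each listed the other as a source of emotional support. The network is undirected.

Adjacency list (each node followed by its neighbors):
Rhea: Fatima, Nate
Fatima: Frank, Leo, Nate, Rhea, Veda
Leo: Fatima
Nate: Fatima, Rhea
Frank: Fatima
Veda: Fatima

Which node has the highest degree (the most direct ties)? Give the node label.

Degrees — Fatima:5, Frank:1, Leo:1, Nate:2, Rhea:2, Veda:1.
The maximum is 5, attained only by Fatima.

Fatima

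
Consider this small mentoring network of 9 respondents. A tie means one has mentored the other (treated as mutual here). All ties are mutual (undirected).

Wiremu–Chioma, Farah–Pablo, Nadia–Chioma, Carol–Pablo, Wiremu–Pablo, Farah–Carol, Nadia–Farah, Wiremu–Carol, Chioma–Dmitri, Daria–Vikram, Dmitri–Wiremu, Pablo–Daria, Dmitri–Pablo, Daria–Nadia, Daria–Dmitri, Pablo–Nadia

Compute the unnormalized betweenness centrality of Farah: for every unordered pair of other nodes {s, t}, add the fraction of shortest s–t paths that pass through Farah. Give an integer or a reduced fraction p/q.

Pairs whose geodesics pass through Farah — Carol–Nadia: 1/2.
All other pairs contribute 0.
Summing the contributions gives betweenness(Farah) = 1/2.

1/2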